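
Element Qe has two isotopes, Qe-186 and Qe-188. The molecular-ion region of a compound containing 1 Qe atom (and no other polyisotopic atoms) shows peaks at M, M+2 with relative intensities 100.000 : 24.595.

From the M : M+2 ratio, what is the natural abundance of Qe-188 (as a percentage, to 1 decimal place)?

If p is the fraction of Qe that is Qe-186, then I(M+2)/I(M) = [C(1,1)·p^0·(1−p)] / p^1 = 1·(1−p)/p = 24.595/100.000 = 0.2460
(1−p)/p = 0.2460/1 = 0.2460  ⇒  p = 1/(1 + 0.2460) = 0.8026
Qe-186: 80.3%, Qe-188: 19.7%.

19.7%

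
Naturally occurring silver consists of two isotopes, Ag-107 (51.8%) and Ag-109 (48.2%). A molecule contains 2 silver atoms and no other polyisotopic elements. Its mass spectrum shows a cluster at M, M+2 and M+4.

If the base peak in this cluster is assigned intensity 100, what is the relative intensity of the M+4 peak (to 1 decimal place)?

46.5

Term probabilities: M 0.2683, M+2 0.4994, M+4 0.2323. Base peak = M+2.
P(M+2) = C(2,1) × 0.518^1 × 0.482^1 = 2 × 0.5180 × 0.4820 = 0.499352 (base)
P(M+4) = C(2,2) × 0.518^0 × 0.482^2 = 1 × 1.0000 × 0.232324 = 0.232324
Relative intensity = 0.232324 / 0.499352 × 100 = 46.5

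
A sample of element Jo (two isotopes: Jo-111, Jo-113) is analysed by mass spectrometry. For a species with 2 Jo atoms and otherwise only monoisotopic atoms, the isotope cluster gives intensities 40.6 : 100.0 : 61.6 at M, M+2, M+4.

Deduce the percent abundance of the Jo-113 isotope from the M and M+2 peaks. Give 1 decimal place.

Let p = fractional abundance of Jo-111. I(M+2)/I(M) = [C(2,1)·p^1·(1−p)] / p^2 = 2·(1−p)/p = 100.0/40.6 = 2.4631
(1−p)/p = 2.4631/2 = 1.2315  ⇒  p = 1/(1 + 1.2315) = 0.4481
Jo-111: 44.8%, Jo-113: 55.2%.

55.2%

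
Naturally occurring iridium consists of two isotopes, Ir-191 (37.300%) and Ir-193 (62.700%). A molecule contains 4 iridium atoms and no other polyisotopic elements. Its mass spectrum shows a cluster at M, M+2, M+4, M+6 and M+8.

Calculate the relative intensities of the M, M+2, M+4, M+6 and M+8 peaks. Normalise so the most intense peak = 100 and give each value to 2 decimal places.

The 4 Ir atoms are independent, so intensities follow the terms of (0.37300 + 0.62700)^4.
P(M) = 0.37300^4 = 0.019357
P(M+2) = 4 × 0.37300^3 × 0.62700^1 = 0.130153
P(M+4) = 6 × 0.37300^2 × 0.62700^2 = 0.328174
P(M+6) = 4 × 0.37300^1 × 0.62700^3 = 0.367766
P(M+8) = 0.62700^4 = 0.154550
The M+6 peak is largest (0.367766); scaling to 100 gives 5.26 : 35.39 : 89.23 : 100.00 : 42.02.

5.26 : 35.39 : 89.23 : 100.00 : 42.02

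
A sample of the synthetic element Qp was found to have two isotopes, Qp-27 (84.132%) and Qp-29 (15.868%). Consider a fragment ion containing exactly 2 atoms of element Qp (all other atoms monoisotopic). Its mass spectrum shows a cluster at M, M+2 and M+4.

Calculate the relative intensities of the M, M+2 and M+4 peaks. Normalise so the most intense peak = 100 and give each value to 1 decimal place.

Expanding (0.84132 + 0.15868)^2:
P(M) = 0.84132^2 = 0.707819
P(M+2) = 2 × 0.84132^1 × 0.15868^1 = 0.267001
P(M+4) = 0.15868^2 = 0.025179
The M peak is largest (0.707819); scaling to 100 gives 100.0 : 37.7 : 3.6.

100.0 : 37.7 : 3.6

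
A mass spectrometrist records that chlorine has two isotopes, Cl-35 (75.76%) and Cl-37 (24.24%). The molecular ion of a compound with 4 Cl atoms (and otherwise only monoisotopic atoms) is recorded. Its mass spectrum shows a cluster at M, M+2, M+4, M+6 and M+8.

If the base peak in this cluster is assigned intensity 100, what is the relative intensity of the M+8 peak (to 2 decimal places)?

0.82

Binomial terms of (0.7576 + 0.2424)^4: M 0.3294, M+2 0.4216, M+4 0.2023, M+6 0.0432, M+8 0.0035 → M+2 is the base peak.
P(M+2) = C(4,1) × 0.7576^3 × 0.2424^1 = 4 × 0.4348304 × 0.2424 = 0.421612 (base)
P(M+8) = C(4,4) × 0.7576^0 × 0.2424^4 = 1 × 1.0000 × 0.00345247 = 0.003452
Relative intensity = 0.003452 / 0.421612 × 100 = 0.82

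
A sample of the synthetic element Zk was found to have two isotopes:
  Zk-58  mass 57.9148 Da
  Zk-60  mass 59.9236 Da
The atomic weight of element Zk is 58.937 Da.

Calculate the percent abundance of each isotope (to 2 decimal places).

Zk-58: 49.11%, Zk-60: 50.89%

Writing the weighted mean with unknown fraction x of Zk-58:
57.9148·x + 59.9236·(1 − x) = 58.937
(57.9148 − 59.9236)·x = 58.937 − 59.9236
x = -0.9866 / -2.0088 = 0.49114 → 49.11% Zk-58, 50.89% Zk-60.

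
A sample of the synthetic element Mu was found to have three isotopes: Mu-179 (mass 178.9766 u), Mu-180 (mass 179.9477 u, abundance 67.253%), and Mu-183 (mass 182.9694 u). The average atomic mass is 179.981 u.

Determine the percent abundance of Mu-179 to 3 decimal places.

23.949%

The remaining 32.747% is split between Mu-179 (fraction x) and Mu-183 (fraction 0.32747 − x).
Substituting: 178.9766x + 182.9694(0.32747 − x) = 58.960773319
(178.9766 − 182.9694)x = -0.956216099  ⇒  x = 0.23949, y = 0.08798
Mu-179: 23.949%, Mu-183: 8.798%.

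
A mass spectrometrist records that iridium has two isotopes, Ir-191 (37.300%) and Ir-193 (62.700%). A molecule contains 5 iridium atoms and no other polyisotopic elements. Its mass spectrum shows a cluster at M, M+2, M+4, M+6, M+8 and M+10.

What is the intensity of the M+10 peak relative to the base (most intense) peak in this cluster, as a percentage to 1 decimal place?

Term probabilities: M 0.0072, M+2 0.0607, M+4 0.2040, M+6 0.3429, M+8 0.2882, M+10 0.0969. Base peak = M+6.
P(M+6) = C(5,3) × 0.37300^2 × 0.62700^3 = 10 × 0.139129 × 0.24649188 = 0.342942 (base)
P(M+10) = C(5,5) × 0.37300^0 × 0.62700^5 = 1 × 1.0000 × 0.09690311 = 0.096903
Relative intensity = 0.096903 / 0.342942 × 100 = 28.3

28.3%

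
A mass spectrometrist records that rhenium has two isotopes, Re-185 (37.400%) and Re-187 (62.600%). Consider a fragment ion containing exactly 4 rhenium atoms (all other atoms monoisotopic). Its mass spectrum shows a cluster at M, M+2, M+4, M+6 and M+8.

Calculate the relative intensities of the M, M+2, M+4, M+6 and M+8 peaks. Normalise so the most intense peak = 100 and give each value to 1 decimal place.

5.3 : 35.7 : 89.6 : 100.0 : 41.8

Expanding (0.37400 + 0.62600)^4:
P(M) = 0.37400^4 = 0.019565
P(M+2) = 4 × 0.37400^3 × 0.62600^1 = 0.130993
P(M+4) = 6 × 0.37400^2 × 0.62600^2 = 0.328884
P(M+6) = 4 × 0.37400^1 × 0.62600^3 = 0.366990
P(M+8) = 0.62600^4 = 0.153567
The M+6 peak is largest (0.366990); scaling to 100 gives 5.3 : 35.7 : 89.6 : 100.0 : 41.8.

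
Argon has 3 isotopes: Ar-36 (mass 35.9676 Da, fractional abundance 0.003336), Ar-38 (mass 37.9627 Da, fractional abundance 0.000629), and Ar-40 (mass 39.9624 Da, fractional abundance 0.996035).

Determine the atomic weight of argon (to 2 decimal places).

39.95 Da

The abundance-weighted mean is 0.003336 × 35.9676 + 0.000629 × 37.9627 + 0.996035 × 39.9624
= 0.11999 + 0.02388 + 39.80395 = 39.94782 Da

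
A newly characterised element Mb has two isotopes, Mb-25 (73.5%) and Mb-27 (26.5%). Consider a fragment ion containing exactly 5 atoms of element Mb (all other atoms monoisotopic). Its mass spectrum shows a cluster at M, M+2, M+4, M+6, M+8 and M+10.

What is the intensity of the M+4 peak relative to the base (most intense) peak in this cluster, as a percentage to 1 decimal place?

Term probabilities: M 0.2145, M+2 0.3867, M+4 0.2788, M+6 0.1005, M+8 0.0181, M+10 0.0013. Base peak = M+2.
P(M+2) = C(5,1) × 0.735^4 × 0.265^1 = 5 × 0.29184305 × 0.2650 = 0.386692 (base)
P(M+4) = C(5,2) × 0.735^3 × 0.265^2 = 10 × 0.39706537 × 0.070225 = 0.278839
Relative intensity = 0.278839 / 0.386692 × 100 = 72.1

72.1%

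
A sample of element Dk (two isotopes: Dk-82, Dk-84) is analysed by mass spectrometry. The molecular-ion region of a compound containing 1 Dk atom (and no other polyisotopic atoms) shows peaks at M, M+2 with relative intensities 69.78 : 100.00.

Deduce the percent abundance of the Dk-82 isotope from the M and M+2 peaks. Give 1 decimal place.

Let p = fractional abundance of Dk-82. I(M+2)/I(M) = [C(1,1)·p^0·(1−p)] / p^1 = 1·(1−p)/p = 100.00/69.78 = 1.4331
(1−p)/p = 1.4331/1 = 1.4331  ⇒  p = 1/(1 + 1.4331) = 0.4110
Dk-82: 41.1%, Dk-84: 58.9%.

41.1%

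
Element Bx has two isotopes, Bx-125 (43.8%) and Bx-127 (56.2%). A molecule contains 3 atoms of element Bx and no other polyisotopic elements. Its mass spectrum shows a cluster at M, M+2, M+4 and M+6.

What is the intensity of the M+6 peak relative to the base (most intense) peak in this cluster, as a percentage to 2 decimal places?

42.77%

Binomial terms of (0.438 + 0.562)^3: M 0.0840, M+2 0.3234, M+4 0.4150, M+6 0.1775 → M+4 is the base peak.
P(M+4) = C(3,2) × 0.438^1 × 0.562^2 = 3 × 0.4380 × 0.315844 = 0.415019 (base)
P(M+6) = C(3,3) × 0.438^0 × 0.562^3 = 1 × 1.0000 × 0.17750433 = 0.177504
Relative intensity = 0.177504 / 0.415019 × 100 = 42.77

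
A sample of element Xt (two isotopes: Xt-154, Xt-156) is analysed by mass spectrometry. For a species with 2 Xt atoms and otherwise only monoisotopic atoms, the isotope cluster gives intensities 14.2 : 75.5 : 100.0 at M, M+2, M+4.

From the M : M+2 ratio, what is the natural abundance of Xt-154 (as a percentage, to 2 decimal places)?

If p is the fraction of Xt that is Xt-154, then I(M+2)/I(M) = [C(2,1)·p^1·(1−p)] / p^2 = 2·(1−p)/p = 75.5/14.2 = 5.3169
(1−p)/p = 5.3169/2 = 2.6585  ⇒  p = 1/(1 + 2.6585) = 0.2733
Xt-154: 27.33%, Xt-156: 72.67%.

27.33%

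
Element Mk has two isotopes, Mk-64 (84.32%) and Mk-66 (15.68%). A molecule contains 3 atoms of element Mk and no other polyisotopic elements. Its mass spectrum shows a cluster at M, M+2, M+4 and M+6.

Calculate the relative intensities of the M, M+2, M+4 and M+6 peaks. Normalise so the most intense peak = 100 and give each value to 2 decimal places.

100.00 : 55.79 : 10.37 : 0.64

Each Mk atom is independently Mk-64 (p = 0.8432) or Mk-66 (q = 0.1568); the cluster is the binomial expansion (p + q)^3.
P(M) = 0.8432^3 = 0.599504
P(M+2) = 3 × 0.8432^2 × 0.1568^1 = 0.334448
P(M+4) = 3 × 0.8432^1 × 0.1568^2 = 0.062193
P(M+6) = 0.1568^3 = 0.003855
The M peak is largest (0.599504); scaling to 100 gives 100.00 : 55.79 : 10.37 : 0.64.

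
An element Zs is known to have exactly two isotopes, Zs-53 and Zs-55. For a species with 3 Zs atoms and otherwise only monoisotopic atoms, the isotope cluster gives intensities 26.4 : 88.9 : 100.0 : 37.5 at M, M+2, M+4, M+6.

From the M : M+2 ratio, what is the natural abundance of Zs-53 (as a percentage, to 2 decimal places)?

Write p for the Zs-53 fraction. I(M+2)/I(M) = [C(3,1)·p^2·(1−p)] / p^3 = 3·(1−p)/p = 88.9/26.4 = 3.3674
(1−p)/p = 3.3674/3 = 1.1225  ⇒  p = 1/(1 + 1.1225) = 0.4711
Zs-53: 47.11%, Zs-55: 52.89%.

47.11%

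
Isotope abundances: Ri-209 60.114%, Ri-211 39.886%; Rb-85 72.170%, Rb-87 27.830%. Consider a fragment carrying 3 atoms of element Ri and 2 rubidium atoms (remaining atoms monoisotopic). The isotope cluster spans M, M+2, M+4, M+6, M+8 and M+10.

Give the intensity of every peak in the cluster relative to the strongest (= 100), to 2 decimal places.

Element Ri pattern (n=3): 0.21723354 : 0.43240728 : 0.28690482 : 0.06345436
Rubidium pattern (n=2): 0.52085089 : 0.40169822 : 0.07745089
Convolve the two distributions (both contribute in 2-u steps):
  M: 0.21723354×0.52085089 = 0.113146
  M+2: 0.21723354×0.40169822 + 0.43240728×0.52085089 = 0.312482
  M+4: 0.21723354×0.07745089 + 0.43240728×0.40169822 + 0.28690482×0.52085089 = 0.339957
  M+6: 0.43240728×0.07745089 + 0.28690482×0.40169822 + 0.06345436×0.52085089 = 0.181790
  M+8: 0.28690482×0.07745089 + 0.06345436×0.40169822 = 0.047711
  M+10: 0.06345436×0.07745089 = 0.004915
Scale to base peak (0.339957) = 100: 33.28 : 91.92 : 100.00 : 53.47 : 14.03 : 1.45

33.28 : 91.92 : 100.00 : 53.47 : 14.03 : 1.45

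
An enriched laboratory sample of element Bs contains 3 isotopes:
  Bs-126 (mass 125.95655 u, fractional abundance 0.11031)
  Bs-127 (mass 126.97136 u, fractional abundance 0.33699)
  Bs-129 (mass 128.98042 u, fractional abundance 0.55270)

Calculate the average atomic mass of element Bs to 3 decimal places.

The abundance-weighted mean is 0.11031 × 125.95655 + 0.33699 × 126.97136 + 0.55270 × 128.98042
= 13.894267 + 42.788079 + 71.287478 = 127.969824 u

127.970 u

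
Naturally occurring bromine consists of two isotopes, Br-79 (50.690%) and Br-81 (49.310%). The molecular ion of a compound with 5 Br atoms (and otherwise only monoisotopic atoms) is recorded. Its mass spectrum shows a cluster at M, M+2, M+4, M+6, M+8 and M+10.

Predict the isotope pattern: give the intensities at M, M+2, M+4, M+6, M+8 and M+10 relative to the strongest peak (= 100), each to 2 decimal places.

Expanding (0.50690 + 0.49310)^5:
P(M) = 0.50690^5 = 0.033467
P(M+2) = 5 × 0.50690^4 × 0.49310^1 = 0.162777
P(M+4) = 10 × 0.50690^3 × 0.49310^2 = 0.316692
P(M+6) = 10 × 0.50690^2 × 0.49310^3 = 0.308070
P(M+8) = 5 × 0.50690^1 × 0.49310^4 = 0.149842
P(M+10) = 0.49310^5 = 0.029152
The M+4 peak is largest (0.316692); scaling to 100 gives 10.57 : 51.40 : 100.00 : 97.28 : 47.31 : 9.21.

10.57 : 51.40 : 100.00 : 97.28 : 47.31 : 9.21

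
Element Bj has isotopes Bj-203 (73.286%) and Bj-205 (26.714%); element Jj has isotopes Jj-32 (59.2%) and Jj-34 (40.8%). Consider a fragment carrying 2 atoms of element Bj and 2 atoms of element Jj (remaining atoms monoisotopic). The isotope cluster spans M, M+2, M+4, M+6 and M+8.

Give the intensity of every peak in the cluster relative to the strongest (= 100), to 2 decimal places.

47.45 : 100.00 : 76.53 : 25.12 : 2.99

Element Bj pattern (n=2): 0.53708378 : 0.39155244 : 0.07136378
Element Jj pattern (n=2): 0.350464 : 0.483072 : 0.166464
Convolve the two distributions (both contribute in 2-u steps):
  M: 0.53708378×0.350464 = 0.188229
  M+2: 0.53708378×0.483072 + 0.39155244×0.350464 = 0.396675
  M+4: 0.53708378×0.166464 + 0.39155244×0.483072 + 0.07136378×0.350464 = 0.303564
  M+6: 0.39155244×0.166464 + 0.07136378×0.483072 = 0.099653
  M+8: 0.07136378×0.166464 = 0.011880
Scale to base peak (0.396675) = 100: 47.45 : 100.00 : 76.53 : 25.12 : 2.99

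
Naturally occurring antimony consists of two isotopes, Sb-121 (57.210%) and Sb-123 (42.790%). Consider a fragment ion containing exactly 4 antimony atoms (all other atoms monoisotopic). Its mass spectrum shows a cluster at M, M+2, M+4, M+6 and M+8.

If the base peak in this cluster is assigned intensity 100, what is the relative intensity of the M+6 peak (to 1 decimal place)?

49.9

(0.57210 + 0.42790)^4 gives M 0.1071, M+2 0.3205, M+4 0.3596, M+6 0.1793, M+8 0.0335; the largest is M+4.
P(M+4) = C(4,2) × 0.57210^2 × 0.42790^2 = 6 × 0.32729841 × 0.18309841 = 0.359567 (base)
P(M+6) = C(4,3) × 0.57210^1 × 0.42790^3 = 4 × 0.5721 × 0.07834781 = 0.179291
Relative intensity = 0.179291 / 0.359567 × 100 = 49.9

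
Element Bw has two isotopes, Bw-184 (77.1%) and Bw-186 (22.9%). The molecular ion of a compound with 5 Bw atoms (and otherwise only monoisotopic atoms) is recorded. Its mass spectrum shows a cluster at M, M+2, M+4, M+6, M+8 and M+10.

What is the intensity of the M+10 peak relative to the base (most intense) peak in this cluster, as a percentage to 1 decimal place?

Term probabilities: M 0.2724, M+2 0.4046, M+4 0.2403, M+6 0.0714, M+8 0.0106, M+10 0.0006. Base peak = M+2.
P(M+2) = C(5,1) × 0.771^4 × 0.229^1 = 5 × 0.3533601 × 0.2290 = 0.404597 (base)
P(M+10) = C(5,5) × 0.771^0 × 0.229^5 = 1 × 1.0000 × 0.00062976 = 0.000630
Relative intensity = 0.000630 / 0.404597 × 100 = 0.2

0.2%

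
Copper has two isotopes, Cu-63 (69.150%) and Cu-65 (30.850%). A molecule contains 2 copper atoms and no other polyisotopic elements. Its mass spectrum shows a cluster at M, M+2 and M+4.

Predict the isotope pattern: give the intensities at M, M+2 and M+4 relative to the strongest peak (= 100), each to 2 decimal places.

Expanding (0.69150 + 0.30850)^2:
P(M) = 0.69150^2 = 0.478172
P(M+2) = 2 × 0.69150^1 × 0.30850^1 = 0.426656
P(M+4) = 0.30850^2 = 0.095172
The M peak is largest (0.478172); scaling to 100 gives 100.00 : 89.23 : 19.90.

100.00 : 89.23 : 19.90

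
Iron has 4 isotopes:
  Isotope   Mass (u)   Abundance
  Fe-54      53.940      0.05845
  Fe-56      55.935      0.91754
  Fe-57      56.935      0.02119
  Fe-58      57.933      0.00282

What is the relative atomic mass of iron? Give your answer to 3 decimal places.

55.845 u

The abundance-weighted mean is 0.05845 × 53.940 + 0.91754 × 55.935 + 0.02119 × 56.935 + 0.00282 × 57.933
= 3.1528 + 51.3226 + 1.2065 + 0.1634 = 55.8453 u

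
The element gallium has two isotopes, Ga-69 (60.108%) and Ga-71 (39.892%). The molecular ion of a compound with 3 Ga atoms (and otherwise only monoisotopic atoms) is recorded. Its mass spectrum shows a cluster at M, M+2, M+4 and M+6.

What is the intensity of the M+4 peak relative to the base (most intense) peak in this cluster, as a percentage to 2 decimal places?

(0.60108 + 0.39892)^3 gives M 0.2172, M+2 0.4324, M+4 0.2870, M+6 0.0635; the largest is M+2.
P(M+2) = C(3,1) × 0.60108^2 × 0.39892^1 = 3 × 0.36129717 × 0.39892 = 0.432386 (base)
P(M+4) = C(3,2) × 0.60108^1 × 0.39892^2 = 3 × 0.60108 × 0.15913717 = 0.286963
Relative intensity = 0.286963 / 0.432386 × 100 = 66.37

66.37%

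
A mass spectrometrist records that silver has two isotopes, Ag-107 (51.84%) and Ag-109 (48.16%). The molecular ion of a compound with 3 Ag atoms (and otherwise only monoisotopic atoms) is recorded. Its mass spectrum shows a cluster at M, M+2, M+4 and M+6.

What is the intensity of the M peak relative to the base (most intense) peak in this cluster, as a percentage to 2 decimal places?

35.88%

Term probabilities: M 0.1393, M+2 0.3883, M+4 0.3607, M+6 0.1117. Base peak = M+2.
P(M+2) = C(3,1) × 0.5184^2 × 0.4816^1 = 3 × 0.26873856 × 0.4816 = 0.388273 (base)
P(M) = C(3,0) × 0.5184^3 × 0.4816^0 = 1 × 0.13931407 × 1.0000 = 0.139314
Relative intensity = 0.139314 / 0.388273 × 100 = 35.88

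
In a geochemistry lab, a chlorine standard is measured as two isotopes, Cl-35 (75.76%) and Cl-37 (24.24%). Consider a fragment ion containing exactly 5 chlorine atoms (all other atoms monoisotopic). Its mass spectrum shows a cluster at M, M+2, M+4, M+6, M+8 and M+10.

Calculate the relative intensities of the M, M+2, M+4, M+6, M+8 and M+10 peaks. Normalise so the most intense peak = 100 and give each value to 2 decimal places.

Each Cl atom is independently Cl-35 (p = 0.7576) or Cl-37 (q = 0.2424); the cluster is the binomial expansion (p + q)^5.
P(M) = 0.7576^5 = 0.249574
P(M+2) = 5 × 0.7576^4 × 0.2424^1 = 0.399266
P(M+4) = 10 × 0.7576^3 × 0.2424^2 = 0.255497
P(M+6) = 10 × 0.7576^2 × 0.2424^3 = 0.081748
P(M+8) = 5 × 0.7576^1 × 0.2424^4 = 0.013078
P(M+10) = 0.2424^5 = 0.000837
The M+2 peak is largest (0.399266); scaling to 100 gives 62.51 : 100.00 : 63.99 : 20.47 : 3.28 : 0.21.

62.51 : 100.00 : 63.99 : 20.47 : 3.28 : 0.21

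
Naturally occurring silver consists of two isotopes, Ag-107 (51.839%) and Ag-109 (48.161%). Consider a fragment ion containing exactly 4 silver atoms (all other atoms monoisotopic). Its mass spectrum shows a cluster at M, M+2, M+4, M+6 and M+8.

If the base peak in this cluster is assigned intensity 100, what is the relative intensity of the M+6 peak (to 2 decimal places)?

61.94

(0.51839 + 0.48161)^4 gives M 0.0722, M+2 0.2684, M+4 0.3740, M+6 0.2316, M+8 0.0538; the largest is M+4.
P(M+4) = C(4,2) × 0.51839^2 × 0.48161^2 = 6 × 0.26872819 × 0.23194819 = 0.373986 (base)
P(M+6) = C(4,3) × 0.51839^1 × 0.48161^3 = 4 × 0.51839 × 0.11170857 = 0.231634
Relative intensity = 0.231634 / 0.373986 × 100 = 61.94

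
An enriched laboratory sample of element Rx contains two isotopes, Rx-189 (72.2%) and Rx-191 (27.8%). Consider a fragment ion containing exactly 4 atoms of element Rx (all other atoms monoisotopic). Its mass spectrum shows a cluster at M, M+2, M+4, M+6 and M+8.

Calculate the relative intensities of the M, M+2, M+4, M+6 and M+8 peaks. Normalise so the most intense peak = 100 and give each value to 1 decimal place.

64.9 : 100.0 : 57.8 : 14.8 : 1.4

Each Rx atom is independently Rx-189 (p = 0.722) or Rx-191 (q = 0.278); the cluster is the binomial expansion (p + q)^4.
P(M) = 0.722^4 = 0.271737
P(M+2) = 4 × 0.722^3 × 0.278^1 = 0.418520
P(M+4) = 6 × 0.722^2 × 0.278^2 = 0.241721
P(M+6) = 4 × 0.722^1 × 0.278^3 = 0.062049
P(M+8) = 0.278^4 = 0.005973
The M+2 peak is largest (0.418520); scaling to 100 gives 64.9 : 100.0 : 57.8 : 14.8 : 1.4.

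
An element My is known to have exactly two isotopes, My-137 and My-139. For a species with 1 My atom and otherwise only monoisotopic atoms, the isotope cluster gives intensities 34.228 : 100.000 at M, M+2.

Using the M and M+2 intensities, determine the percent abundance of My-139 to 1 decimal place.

74.5%

Let p = fractional abundance of My-137. I(M+2)/I(M) = [C(1,1)·p^0·(1−p)] / p^1 = 1·(1−p)/p = 100.000/34.228 = 2.9216
(1−p)/p = 2.9216/1 = 2.9216  ⇒  p = 1/(1 + 2.9216) = 0.2550
My-137: 25.5%, My-139: 74.5%.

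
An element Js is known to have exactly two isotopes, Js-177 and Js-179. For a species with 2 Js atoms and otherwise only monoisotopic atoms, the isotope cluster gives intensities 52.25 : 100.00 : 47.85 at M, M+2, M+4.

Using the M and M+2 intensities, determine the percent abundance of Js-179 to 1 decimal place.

Let p = fractional abundance of Js-177. I(M+2)/I(M) = [C(2,1)·p^1·(1−p)] / p^2 = 2·(1−p)/p = 100.00/52.25 = 1.9139
(1−p)/p = 1.9139/2 = 0.9569  ⇒  p = 1/(1 + 0.9569) = 0.5110
Js-177: 51.1%, Js-179: 48.9%.

48.9%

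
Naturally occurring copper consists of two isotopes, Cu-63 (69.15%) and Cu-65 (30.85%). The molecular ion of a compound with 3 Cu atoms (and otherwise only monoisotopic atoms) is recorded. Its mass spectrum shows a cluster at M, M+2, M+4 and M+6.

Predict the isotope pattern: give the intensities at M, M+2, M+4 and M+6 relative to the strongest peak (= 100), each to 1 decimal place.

74.7 : 100.0 : 44.6 : 6.6

The 3 Cu atoms are independent, so intensities follow the terms of (0.6915 + 0.3085)^3.
P(M) = 0.6915^3 = 0.330656
P(M+2) = 3 × 0.6915^2 × 0.3085^1 = 0.442548
P(M+4) = 3 × 0.6915^1 × 0.3085^2 = 0.197435
P(M+6) = 0.3085^3 = 0.029361
The M+2 peak is largest (0.442548); scaling to 100 gives 74.7 : 100.0 : 44.6 : 6.6.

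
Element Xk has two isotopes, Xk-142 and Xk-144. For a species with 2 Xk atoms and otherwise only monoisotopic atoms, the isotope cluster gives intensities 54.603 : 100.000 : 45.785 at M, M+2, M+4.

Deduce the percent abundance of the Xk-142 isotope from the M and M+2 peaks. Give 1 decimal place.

If p is the fraction of Xk that is Xk-142, then I(M+2)/I(M) = [C(2,1)·p^1·(1−p)] / p^2 = 2·(1−p)/p = 100.000/54.603 = 1.8314
(1−p)/p = 1.8314/2 = 0.9157  ⇒  p = 1/(1 + 0.9157) = 0.5220
Xk-142: 52.2%, Xk-144: 47.8%.

52.2%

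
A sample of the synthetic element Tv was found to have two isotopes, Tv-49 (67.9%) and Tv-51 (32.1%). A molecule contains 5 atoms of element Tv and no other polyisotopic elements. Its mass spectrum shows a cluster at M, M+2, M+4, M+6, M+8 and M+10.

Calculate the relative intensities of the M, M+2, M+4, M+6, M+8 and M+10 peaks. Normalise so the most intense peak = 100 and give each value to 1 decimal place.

Each Tv atom is independently Tv-49 (p = 0.679) or Tv-51 (q = 0.321); the cluster is the binomial expansion (p + q)^5.
P(M) = 0.679^5 = 0.144327
P(M+2) = 5 × 0.679^4 × 0.321^1 = 0.341157
P(M+4) = 10 × 0.679^3 × 0.321^2 = 0.322567
P(M+6) = 10 × 0.679^2 × 0.321^3 = 0.152495
P(M+8) = 5 × 0.679^1 × 0.321^4 = 0.036046
P(M+10) = 0.321^5 = 0.003408
The M+2 peak is largest (0.341157); scaling to 100 gives 42.3 : 100.0 : 94.6 : 44.7 : 10.6 : 1.0.

42.3 : 100.0 : 94.6 : 44.7 : 10.6 : 1.0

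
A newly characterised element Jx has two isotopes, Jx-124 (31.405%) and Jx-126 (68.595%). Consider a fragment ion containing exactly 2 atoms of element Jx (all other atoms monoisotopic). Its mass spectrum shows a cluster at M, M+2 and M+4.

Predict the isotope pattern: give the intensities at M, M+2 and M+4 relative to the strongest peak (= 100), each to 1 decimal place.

Expanding (0.31405 + 0.68595)^2:
P(M) = 0.31405^2 = 0.098627
P(M+2) = 2 × 0.31405^1 × 0.68595^1 = 0.430845
P(M+4) = 0.68595^2 = 0.470527
The M+4 peak is largest (0.470527); scaling to 100 gives 21.0 : 91.6 : 100.0.

21.0 : 91.6 : 100.0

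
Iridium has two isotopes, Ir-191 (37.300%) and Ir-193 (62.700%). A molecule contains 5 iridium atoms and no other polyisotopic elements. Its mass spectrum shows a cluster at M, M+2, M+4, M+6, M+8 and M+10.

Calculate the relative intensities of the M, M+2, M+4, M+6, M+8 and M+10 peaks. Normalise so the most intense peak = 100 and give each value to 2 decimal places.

2.11 : 17.70 : 59.49 : 100.00 : 84.05 : 28.26

Each Ir atom is independently Ir-191 (p = 0.37300) or Ir-193 (q = 0.62700); the cluster is the binomial expansion (p + q)^5.
P(M) = 0.37300^5 = 0.007220
P(M+2) = 5 × 0.37300^4 × 0.62700^1 = 0.060684
P(M+4) = 10 × 0.37300^3 × 0.62700^2 = 0.204015
P(M+6) = 10 × 0.37300^2 × 0.62700^3 = 0.342942
P(M+8) = 5 × 0.37300^1 × 0.62700^4 = 0.288237
P(M+10) = 0.62700^5 = 0.096903
The M+6 peak is largest (0.342942); scaling to 100 gives 2.11 : 17.70 : 59.49 : 100.00 : 84.05 : 28.26.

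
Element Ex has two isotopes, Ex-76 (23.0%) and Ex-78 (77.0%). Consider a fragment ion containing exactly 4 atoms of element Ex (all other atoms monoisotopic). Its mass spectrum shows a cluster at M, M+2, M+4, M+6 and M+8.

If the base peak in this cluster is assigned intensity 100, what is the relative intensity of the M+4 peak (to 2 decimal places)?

(0.230 + 0.770)^4 gives M 0.0028, M+2 0.0375, M+4 0.1882, M+6 0.4200, M+8 0.3515; the largest is M+6.
P(M+6) = C(4,3) × 0.230^1 × 0.770^3 = 4 × 0.2300 × 0.456533 = 0.420010 (base)
P(M+4) = C(4,2) × 0.230^2 × 0.770^2 = 6 × 0.0529 × 0.5929 = 0.188186
Relative intensity = 0.188186 / 0.420010 × 100 = 44.81

44.81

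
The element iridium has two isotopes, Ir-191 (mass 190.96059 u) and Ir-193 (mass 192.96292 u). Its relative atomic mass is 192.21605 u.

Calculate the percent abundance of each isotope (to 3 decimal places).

Let x be the fractional abundance of Ir-191; then Ir-193 has abundance 1 − x.
190.96059·x + 192.96292·(1 − x) = 192.21605
(190.96059 − 192.96292)·x = 192.21605 − 192.96292
x = -0.74687 / -2.00233 = 0.37300 → 37.300% Ir-191, 62.700% Ir-193.

Ir-191: 37.300%, Ir-193: 62.700%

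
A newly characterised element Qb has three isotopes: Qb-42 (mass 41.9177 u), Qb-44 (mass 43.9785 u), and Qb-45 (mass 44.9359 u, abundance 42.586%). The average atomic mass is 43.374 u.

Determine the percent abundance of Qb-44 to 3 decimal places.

8.296%

Let x and y be the fractions of Qb-42 and Qb-44. Then x + y = 1 − 0.42586 = 0.57414 and 41.9177x + 43.9785y = 43.374 − 0.42586×44.9359 = 24.237597626.
Substituting: 41.9177x + 43.9785(0.57414 − x) = 24.237597626
(41.9177 − 43.9785)x = -1.012218364  ⇒  x = 0.49118, y = 0.08296
Qb-42: 49.118%, Qb-44: 8.296%.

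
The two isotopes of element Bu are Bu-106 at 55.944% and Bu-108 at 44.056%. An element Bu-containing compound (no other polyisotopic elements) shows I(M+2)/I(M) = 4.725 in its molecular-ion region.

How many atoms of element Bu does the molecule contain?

6

For n independent Bu atoms, I(M+2)/I(M) = n · (abundance Bu-108) / (abundance Bu-106) = n · 0.44056/0.55944.
n = 4.725 × 0.55944/0.44056 = 6.00 ≈ 6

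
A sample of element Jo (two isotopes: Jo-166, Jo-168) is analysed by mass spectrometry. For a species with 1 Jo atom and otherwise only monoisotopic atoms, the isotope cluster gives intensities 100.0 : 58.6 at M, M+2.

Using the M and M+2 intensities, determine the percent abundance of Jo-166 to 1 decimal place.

63.1%

Let p = fractional abundance of Jo-166. I(M+2)/I(M) = [C(1,1)·p^0·(1−p)] / p^1 = 1·(1−p)/p = 58.6/100.0 = 0.5860
(1−p)/p = 0.5860/1 = 0.5860  ⇒  p = 1/(1 + 0.5860) = 0.6305
Jo-166: 63.1%, Jo-168: 36.9%.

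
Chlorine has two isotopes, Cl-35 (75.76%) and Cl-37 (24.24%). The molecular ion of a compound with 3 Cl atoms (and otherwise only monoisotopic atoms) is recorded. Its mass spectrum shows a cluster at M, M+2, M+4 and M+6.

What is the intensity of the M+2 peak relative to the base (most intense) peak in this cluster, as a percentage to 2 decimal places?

95.99%

Binomial terms of (0.7576 + 0.2424)^3: M 0.4348, M+2 0.4174, M+4 0.1335, M+6 0.0142 → M is the base peak.
P(M) = C(3,0) × 0.7576^3 × 0.2424^0 = 1 × 0.4348304 × 1.0000 = 0.434830 (base)
P(M+2) = C(3,1) × 0.7576^2 × 0.2424^1 = 3 × 0.57395776 × 0.2424 = 0.417382
Relative intensity = 0.417382 / 0.434830 × 100 = 95.99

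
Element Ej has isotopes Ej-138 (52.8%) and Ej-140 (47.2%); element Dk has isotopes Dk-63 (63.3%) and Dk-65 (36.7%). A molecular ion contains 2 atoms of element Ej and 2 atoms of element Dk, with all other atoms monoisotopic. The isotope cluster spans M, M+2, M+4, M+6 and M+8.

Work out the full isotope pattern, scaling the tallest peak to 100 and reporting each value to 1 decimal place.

Element Ej pattern (n=2): 0.278784 : 0.498432 : 0.222784
Element Dk pattern (n=2): 0.400689 : 0.464622 : 0.134689
Convolve the two distributions (both contribute in 2-u steps):
  M: 0.278784×0.400689 = 0.111706
  M+2: 0.278784×0.464622 + 0.498432×0.400689 = 0.329245
  M+4: 0.278784×0.134689 + 0.498432×0.464622 + 0.222784×0.400689 = 0.358399
  M+6: 0.498432×0.134689 + 0.222784×0.464622 = 0.170644
  M+8: 0.222784×0.134689 = 0.030007
Scale to base peak (0.358399) = 100: 31.2 : 91.9 : 100.0 : 47.6 : 8.4

31.2 : 91.9 : 100.0 : 47.6 : 8.4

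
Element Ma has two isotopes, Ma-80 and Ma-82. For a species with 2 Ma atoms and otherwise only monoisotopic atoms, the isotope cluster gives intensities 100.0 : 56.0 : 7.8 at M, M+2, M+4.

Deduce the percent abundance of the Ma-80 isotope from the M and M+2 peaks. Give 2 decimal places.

78.12%

Write p for the Ma-80 fraction. I(M+2)/I(M) = [C(2,1)·p^1·(1−p)] / p^2 = 2·(1−p)/p = 56.0/100.0 = 0.5600
(1−p)/p = 0.5600/2 = 0.2800  ⇒  p = 1/(1 + 0.2800) = 0.7812
Ma-80: 78.12%, Ma-82: 21.88%.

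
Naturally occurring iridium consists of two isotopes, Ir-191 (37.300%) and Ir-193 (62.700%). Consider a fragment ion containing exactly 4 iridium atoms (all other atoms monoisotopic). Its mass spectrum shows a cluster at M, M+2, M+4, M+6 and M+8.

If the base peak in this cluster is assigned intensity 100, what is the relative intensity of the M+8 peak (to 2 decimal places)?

42.02

Term probabilities: M 0.0194, M+2 0.1302, M+4 0.3282, M+6 0.3678, M+8 0.1546. Base peak = M+6.
P(M+6) = C(4,3) × 0.37300^1 × 0.62700^3 = 4 × 0.3730 × 0.24649188 = 0.367766 (base)
P(M+8) = C(4,4) × 0.37300^0 × 0.62700^4 = 1 × 1.0000 × 0.15455041 = 0.154550
Relative intensity = 0.154550 / 0.367766 × 100 = 42.02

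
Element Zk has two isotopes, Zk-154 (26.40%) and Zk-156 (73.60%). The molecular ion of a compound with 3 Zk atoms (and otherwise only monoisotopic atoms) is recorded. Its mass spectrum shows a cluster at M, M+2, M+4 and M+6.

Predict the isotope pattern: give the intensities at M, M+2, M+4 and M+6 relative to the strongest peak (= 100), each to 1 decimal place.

The 3 Zk atoms are independent, so intensities follow the terms of (0.2640 + 0.7360)^3.
P(M) = 0.2640^3 = 0.018400
P(M+2) = 3 × 0.2640^2 × 0.7360^1 = 0.153889
P(M+4) = 3 × 0.2640^1 × 0.7360^2 = 0.429023
P(M+6) = 0.7360^3 = 0.398688
The M+4 peak is largest (0.429023); scaling to 100 gives 4.3 : 35.9 : 100.0 : 92.9.

4.3 : 35.9 : 100.0 : 92.9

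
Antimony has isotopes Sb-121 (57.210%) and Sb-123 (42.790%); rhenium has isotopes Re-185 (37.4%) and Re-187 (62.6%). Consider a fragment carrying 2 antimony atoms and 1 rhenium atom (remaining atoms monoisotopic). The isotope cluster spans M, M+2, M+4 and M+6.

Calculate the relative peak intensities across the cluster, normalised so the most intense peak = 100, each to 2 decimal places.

31.55 : 100.00 : 96.64 : 29.54

Antimony pattern (n=2): 0.32729841 : 0.48960318 : 0.18309841
Rhenium pattern (n=1): 0.3740 : 0.6260
Convolve the two distributions (both contribute in 2-u steps):
  M: 0.32729841×0.3740 = 0.122410
  M+2: 0.32729841×0.6260 + 0.48960318×0.3740 = 0.388000
  M+4: 0.48960318×0.6260 + 0.18309841×0.3740 = 0.374970
  M+6: 0.18309841×0.6260 = 0.114620
Scale to base peak (0.388000) = 100: 31.55 : 100.00 : 96.64 : 29.54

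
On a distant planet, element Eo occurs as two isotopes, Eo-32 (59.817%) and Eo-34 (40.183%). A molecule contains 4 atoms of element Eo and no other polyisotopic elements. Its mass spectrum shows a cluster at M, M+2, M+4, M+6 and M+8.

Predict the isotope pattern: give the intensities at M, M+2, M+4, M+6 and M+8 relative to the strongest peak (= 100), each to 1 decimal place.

36.9 : 99.2 : 100.0 : 44.8 : 7.5

Each Eo atom is independently Eo-32 (p = 0.59817) or Eo-34 (q = 0.40183); the cluster is the binomial expansion (p + q)^4.
P(M) = 0.59817^4 = 0.128026
P(M+2) = 4 × 0.59817^3 × 0.40183^1 = 0.344014
P(M+4) = 6 × 0.59817^2 × 0.40183^2 = 0.346645
P(M+6) = 4 × 0.59817^1 × 0.40183^3 = 0.155243
P(M+8) = 0.40183^4 = 0.026072
The M+4 peak is largest (0.346645); scaling to 100 gives 36.9 : 99.2 : 100.0 : 44.8 : 7.5.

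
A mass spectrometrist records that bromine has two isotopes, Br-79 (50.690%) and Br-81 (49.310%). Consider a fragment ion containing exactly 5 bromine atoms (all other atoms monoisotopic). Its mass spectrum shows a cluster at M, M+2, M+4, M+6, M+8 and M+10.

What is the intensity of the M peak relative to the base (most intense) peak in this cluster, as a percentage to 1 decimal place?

10.6%

Term probabilities: M 0.0335, M+2 0.1628, M+4 0.3167, M+6 0.3081, M+8 0.1498, M+10 0.0292. Base peak = M+4.
P(M+4) = C(5,2) × 0.50690^3 × 0.49310^2 = 10 × 0.13024674 × 0.24314761 = 0.316692 (base)
P(M) = C(5,0) × 0.50690^5 × 0.49310^0 = 1 × 0.03346659 × 1.0000 = 0.033467
Relative intensity = 0.033467 / 0.316692 × 100 = 10.6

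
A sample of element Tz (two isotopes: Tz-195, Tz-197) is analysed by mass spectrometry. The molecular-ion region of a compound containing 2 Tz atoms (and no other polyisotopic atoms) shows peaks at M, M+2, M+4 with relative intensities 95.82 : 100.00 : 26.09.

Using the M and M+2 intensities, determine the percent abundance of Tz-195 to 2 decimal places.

65.71%

If p is the fraction of Tz that is Tz-195, then I(M+2)/I(M) = [C(2,1)·p^1·(1−p)] / p^2 = 2·(1−p)/p = 100.00/95.82 = 1.0436
(1−p)/p = 1.0436/2 = 0.5218  ⇒  p = 1/(1 + 0.5218) = 0.6571
Tz-195: 65.71%, Tz-197: 34.29%.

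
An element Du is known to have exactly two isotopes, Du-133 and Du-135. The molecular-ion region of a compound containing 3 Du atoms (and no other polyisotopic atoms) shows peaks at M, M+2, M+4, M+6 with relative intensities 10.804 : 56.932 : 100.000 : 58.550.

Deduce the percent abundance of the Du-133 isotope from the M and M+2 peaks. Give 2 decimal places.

36.28%

Write p for the Du-133 fraction. I(M+2)/I(M) = [C(3,1)·p^2·(1−p)] / p^3 = 3·(1−p)/p = 56.932/10.804 = 5.2695
(1−p)/p = 5.2695/3 = 1.7565  ⇒  p = 1/(1 + 1.7565) = 0.3628
Du-133: 36.28%, Du-135: 63.72%.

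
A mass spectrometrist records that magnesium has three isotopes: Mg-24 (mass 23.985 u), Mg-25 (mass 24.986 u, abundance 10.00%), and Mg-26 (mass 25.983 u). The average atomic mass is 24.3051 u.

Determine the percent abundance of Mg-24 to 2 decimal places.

Let x and y be the fractions of Mg-24 and Mg-26. Then x + y = 1 − 0.1000 = 0.9000 and 23.985x + 25.983y = 24.3051 − 0.1000×24.986 = 21.8065.
Substituting: 23.985x + 25.983(0.9000 − x) = 21.8065
(23.985 − 25.983)x = -1.5782  ⇒  x = 0.78989, y = 0.11011
Mg-24: 78.99%, Mg-26: 11.01%.

78.99%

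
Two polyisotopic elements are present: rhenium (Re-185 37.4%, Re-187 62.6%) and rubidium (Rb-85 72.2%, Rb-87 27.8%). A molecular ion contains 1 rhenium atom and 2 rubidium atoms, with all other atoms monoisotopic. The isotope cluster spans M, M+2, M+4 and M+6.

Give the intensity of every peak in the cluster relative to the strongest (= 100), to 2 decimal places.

Rhenium pattern (n=1): 0.3740 : 0.6260
Rubidium pattern (n=2): 0.521284 : 0.401432 : 0.077284
Convolve the two distributions (both contribute in 2-u steps):
  M: 0.3740×0.521284 = 0.194960
  M+2: 0.3740×0.401432 + 0.6260×0.521284 = 0.476459
  M+4: 0.3740×0.077284 + 0.6260×0.401432 = 0.280201
  M+6: 0.6260×0.077284 = 0.048380
Scale to base peak (0.476459) = 100: 40.92 : 100.00 : 58.81 : 10.15

40.92 : 100.00 : 58.81 : 10.15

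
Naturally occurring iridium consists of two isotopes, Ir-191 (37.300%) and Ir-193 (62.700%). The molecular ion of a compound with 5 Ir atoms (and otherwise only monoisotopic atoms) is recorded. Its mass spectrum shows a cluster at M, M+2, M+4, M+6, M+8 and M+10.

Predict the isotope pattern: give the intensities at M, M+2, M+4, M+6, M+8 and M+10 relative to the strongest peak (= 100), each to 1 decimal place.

2.1 : 17.7 : 59.5 : 100.0 : 84.0 : 28.3

Each Ir atom is independently Ir-191 (p = 0.37300) or Ir-193 (q = 0.62700); the cluster is the binomial expansion (p + q)^5.
P(M) = 0.37300^5 = 0.007220
P(M+2) = 5 × 0.37300^4 × 0.62700^1 = 0.060684
P(M+4) = 10 × 0.37300^3 × 0.62700^2 = 0.204015
P(M+6) = 10 × 0.37300^2 × 0.62700^3 = 0.342942
P(M+8) = 5 × 0.37300^1 × 0.62700^4 = 0.288237
P(M+10) = 0.62700^5 = 0.096903
The M+6 peak is largest (0.342942); scaling to 100 gives 2.1 : 17.7 : 59.5 : 100.0 : 84.0 : 28.3.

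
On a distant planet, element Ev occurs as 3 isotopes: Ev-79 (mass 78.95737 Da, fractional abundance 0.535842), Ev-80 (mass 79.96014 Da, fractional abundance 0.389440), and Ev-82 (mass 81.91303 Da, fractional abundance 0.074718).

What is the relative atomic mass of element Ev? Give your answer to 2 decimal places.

79.57 Da

Average mass = Σ (abundance × isotope mass) = 0.535842 × 78.95737 + 0.389440 × 79.96014 + 0.074718 × 81.91303
= 42.308675 + 31.139677 + 6.120378 = 79.568730 Da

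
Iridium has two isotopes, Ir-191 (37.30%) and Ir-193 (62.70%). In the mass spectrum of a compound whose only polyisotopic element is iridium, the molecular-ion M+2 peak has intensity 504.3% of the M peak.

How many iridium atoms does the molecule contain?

3

The M+2/M ratio from n Ir atoms is n · q/p = n · 0.6270/0.3730.
n = 5.043 × 0.3730/0.6270 = 3.00 ≈ 3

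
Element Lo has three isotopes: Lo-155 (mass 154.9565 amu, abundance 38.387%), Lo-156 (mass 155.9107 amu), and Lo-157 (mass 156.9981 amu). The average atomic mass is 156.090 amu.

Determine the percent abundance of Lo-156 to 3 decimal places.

Let x and y be the fractions of Lo-156 and Lo-157. Then x + y = 1 − 0.38387 = 0.61613 and 155.9107x + 156.9981y = 156.090 − 0.38387×154.9565 = 96.606848345.
Substituting: 155.9107x + 156.9981(0.61613 − x) = 96.606848345
(155.9107 − 156.9981)x = -0.124391008  ⇒  x = 0.11439, y = 0.50174
Lo-156: 11.439%, Lo-157: 50.174%.

11.439%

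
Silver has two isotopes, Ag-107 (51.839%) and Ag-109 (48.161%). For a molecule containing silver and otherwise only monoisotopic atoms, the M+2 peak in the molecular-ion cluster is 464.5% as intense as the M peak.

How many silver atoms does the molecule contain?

For n independent Ag atoms, I(M+2)/I(M) = n · (abundance Ag-109) / (abundance Ag-107) = n · 0.48161/0.51839.
n = 4.645 × 0.51839/0.48161 = 5.00 ≈ 5

5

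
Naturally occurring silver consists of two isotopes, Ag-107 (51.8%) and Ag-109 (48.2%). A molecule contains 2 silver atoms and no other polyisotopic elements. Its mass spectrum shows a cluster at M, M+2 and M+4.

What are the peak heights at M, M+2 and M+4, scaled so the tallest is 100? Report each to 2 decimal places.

53.73 : 100.00 : 46.53

Each Ag atom is independently Ag-107 (p = 0.518) or Ag-109 (q = 0.482); the cluster is the binomial expansion (p + q)^2.
P(M) = 0.518^2 = 0.268324
P(M+2) = 2 × 0.518^1 × 0.482^1 = 0.499352
P(M+4) = 0.482^2 = 0.232324
The M+2 peak is largest (0.499352); scaling to 100 gives 53.73 : 100.00 : 46.53.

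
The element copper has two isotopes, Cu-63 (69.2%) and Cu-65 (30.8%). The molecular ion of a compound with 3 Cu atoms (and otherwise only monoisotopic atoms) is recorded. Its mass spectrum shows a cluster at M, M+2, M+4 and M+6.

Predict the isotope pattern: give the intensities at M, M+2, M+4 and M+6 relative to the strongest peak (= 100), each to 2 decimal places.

74.89 : 100.00 : 44.51 : 6.60

Expanding (0.692 + 0.308)^3:
P(M) = 0.692^3 = 0.331374
P(M+2) = 3 × 0.692^2 × 0.308^1 = 0.442470
P(M+4) = 3 × 0.692^1 × 0.308^2 = 0.196938
P(M+6) = 0.308^3 = 0.029218
The M+2 peak is largest (0.442470); scaling to 100 gives 74.89 : 100.00 : 44.51 : 6.60.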